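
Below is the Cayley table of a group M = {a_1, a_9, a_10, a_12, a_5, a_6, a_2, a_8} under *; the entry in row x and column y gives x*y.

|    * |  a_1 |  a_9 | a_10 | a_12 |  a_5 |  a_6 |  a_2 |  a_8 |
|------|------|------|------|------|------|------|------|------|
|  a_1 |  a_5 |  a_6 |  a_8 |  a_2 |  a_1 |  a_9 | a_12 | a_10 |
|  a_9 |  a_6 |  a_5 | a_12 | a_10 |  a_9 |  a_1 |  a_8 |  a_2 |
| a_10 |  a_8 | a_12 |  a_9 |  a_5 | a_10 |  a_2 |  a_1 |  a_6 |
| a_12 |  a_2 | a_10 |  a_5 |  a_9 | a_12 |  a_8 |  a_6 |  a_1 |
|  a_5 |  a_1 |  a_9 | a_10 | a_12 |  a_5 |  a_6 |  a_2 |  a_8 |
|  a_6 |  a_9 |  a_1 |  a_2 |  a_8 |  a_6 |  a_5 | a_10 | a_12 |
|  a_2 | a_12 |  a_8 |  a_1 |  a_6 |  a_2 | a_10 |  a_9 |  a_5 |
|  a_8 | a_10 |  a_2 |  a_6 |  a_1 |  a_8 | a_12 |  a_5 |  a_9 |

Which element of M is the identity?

a_5

The identity e satisfies e*x = x for all x, so its row in the table reproduces the column headers.
Row a_5 reads: a_1, a_9, a_10, a_12, a_5, a_6, a_2, a_8 — exactly the header order. So a_5 is the identity.
(Structurally, M here is isomorphic to Z_2 x Z_4.)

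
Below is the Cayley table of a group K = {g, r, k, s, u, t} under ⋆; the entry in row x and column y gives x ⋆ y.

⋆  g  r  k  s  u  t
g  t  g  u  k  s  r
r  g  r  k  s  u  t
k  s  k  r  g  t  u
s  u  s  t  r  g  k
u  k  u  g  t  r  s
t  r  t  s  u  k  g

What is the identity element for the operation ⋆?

The identity e satisfies e ⋆ x = x for all x, so its row in the table reproduces the column headers.
Row r reads: g, r, k, s, u, t — exactly the header order. So r is the identity.

r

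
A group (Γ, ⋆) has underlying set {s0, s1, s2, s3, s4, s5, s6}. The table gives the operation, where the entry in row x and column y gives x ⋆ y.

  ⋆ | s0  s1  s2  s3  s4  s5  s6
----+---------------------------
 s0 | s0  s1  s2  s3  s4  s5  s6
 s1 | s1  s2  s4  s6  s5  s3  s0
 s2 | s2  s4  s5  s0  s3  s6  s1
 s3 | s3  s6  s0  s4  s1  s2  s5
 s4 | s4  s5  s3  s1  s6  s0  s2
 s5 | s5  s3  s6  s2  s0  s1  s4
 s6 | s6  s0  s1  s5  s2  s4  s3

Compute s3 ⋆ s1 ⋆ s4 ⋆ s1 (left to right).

s3 ⋆ s1 = s6
s6 ⋆ s4 = s2
s2 ⋆ s1 = s4
(Structurally, Γ here is isomorphic to the cyclic group Z_7.)

s4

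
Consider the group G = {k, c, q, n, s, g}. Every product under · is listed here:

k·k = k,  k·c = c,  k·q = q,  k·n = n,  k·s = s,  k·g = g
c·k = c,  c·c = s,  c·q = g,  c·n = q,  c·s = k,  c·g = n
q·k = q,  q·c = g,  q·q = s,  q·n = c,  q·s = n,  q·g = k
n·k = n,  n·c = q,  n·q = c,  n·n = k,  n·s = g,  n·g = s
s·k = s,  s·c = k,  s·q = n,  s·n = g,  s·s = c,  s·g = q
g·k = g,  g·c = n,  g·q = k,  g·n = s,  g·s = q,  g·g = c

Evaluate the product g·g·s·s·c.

k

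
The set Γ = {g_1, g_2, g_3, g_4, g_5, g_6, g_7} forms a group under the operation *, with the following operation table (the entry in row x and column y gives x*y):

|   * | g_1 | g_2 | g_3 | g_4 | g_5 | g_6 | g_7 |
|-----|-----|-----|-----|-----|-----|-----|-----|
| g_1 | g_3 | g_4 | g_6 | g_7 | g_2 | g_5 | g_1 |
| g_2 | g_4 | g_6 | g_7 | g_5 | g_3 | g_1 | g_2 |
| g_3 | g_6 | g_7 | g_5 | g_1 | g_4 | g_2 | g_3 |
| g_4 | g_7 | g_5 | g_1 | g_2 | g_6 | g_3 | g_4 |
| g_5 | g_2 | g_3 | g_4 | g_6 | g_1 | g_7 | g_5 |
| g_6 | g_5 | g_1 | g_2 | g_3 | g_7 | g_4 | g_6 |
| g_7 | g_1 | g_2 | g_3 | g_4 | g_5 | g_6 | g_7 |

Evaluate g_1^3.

g_6

g_1^1 = g_1
g_1^2 = g_1*g_1 = g_3
g_1^3 = g_3*g_1 = g_6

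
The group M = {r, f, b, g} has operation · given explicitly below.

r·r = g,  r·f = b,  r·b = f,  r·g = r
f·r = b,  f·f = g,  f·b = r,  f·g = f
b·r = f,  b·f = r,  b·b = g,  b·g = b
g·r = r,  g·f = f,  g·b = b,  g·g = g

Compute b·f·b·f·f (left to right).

b·f = r
r·b = f
f·f = g
g·f = f

f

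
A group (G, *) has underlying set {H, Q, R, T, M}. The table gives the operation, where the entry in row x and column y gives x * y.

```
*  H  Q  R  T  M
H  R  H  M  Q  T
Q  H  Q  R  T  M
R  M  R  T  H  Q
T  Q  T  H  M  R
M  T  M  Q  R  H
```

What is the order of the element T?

The identity element is Q (its row matches the header).
T^1 = T
T^2 = T * T = M
T^3 = M * T = R
T^4 = R * T = H
T^5 = H * T = Q
The first power of T equal to the identity is T^5, so ord(T) = 5.

5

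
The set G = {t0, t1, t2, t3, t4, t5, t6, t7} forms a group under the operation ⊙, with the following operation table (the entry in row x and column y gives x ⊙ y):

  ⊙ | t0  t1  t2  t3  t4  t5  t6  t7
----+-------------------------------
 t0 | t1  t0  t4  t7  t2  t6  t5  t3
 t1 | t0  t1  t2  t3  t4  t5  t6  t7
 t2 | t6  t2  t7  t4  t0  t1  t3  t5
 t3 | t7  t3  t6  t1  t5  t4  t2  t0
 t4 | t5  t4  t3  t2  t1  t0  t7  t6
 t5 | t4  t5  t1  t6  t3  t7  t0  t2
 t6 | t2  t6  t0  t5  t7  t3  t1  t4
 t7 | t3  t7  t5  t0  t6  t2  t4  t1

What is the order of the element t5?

4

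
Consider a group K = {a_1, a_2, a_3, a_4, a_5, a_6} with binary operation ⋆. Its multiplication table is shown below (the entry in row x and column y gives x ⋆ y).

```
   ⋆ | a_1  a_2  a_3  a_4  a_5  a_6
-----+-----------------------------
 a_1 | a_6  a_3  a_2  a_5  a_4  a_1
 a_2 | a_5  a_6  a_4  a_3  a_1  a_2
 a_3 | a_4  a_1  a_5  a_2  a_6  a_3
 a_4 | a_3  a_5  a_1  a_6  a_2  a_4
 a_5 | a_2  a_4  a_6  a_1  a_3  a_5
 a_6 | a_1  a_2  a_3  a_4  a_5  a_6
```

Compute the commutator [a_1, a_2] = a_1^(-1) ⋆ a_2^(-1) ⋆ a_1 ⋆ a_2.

Identity is a_6; from the table a_1^(-1) = a_1 and a_2^(-1) = a_2.
a_1 ⋆ a_2 = a_3
a_3 ⋆ a_1 = a_4
a_4 ⋆ a_2 = a_5

a_5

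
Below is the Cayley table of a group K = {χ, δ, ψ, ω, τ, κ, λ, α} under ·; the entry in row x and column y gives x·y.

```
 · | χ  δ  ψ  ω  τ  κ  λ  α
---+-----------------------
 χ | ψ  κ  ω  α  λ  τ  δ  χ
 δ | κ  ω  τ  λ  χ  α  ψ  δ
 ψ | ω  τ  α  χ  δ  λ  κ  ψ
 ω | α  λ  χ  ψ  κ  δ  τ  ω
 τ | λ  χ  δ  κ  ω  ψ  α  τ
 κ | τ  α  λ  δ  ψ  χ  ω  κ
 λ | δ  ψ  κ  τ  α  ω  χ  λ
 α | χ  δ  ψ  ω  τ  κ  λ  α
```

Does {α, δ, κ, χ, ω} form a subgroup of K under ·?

δ·ω = λ, which is not in {α, δ, κ, χ, ω}.
The subset is not closed under ·, so it is not a subgroup.

No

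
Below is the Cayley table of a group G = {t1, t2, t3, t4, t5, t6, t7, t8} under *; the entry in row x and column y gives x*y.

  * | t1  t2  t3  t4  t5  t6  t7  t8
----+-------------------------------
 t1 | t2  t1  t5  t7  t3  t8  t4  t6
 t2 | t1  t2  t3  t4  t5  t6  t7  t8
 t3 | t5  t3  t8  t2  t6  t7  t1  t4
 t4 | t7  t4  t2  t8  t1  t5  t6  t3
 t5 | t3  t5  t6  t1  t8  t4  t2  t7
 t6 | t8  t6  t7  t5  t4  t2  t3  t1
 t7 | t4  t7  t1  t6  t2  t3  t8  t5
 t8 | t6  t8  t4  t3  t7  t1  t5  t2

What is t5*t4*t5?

t3

t5*t4 = t1
t1*t5 = t3
(Structurally, G here is isomorphic to Z_2 x Z_4.)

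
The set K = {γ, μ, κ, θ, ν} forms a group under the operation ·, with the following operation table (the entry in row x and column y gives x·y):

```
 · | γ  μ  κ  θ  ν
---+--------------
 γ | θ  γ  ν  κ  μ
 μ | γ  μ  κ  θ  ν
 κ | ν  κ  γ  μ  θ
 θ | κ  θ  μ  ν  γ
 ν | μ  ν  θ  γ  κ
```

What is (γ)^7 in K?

γ^1 = γ
γ^2 = γ·γ = θ
γ^3 = θ·γ = κ
γ^4 = κ·γ = ν
γ^5 = ν·γ = μ
γ^6 = μ·γ = γ
γ^7 = γ·γ = θ

θ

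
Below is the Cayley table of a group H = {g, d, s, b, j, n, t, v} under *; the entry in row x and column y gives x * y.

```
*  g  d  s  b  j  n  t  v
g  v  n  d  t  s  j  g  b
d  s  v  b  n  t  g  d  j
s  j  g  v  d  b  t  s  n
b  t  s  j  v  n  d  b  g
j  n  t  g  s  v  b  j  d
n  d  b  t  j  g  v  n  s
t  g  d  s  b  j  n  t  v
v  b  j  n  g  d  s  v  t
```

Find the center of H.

{t, v}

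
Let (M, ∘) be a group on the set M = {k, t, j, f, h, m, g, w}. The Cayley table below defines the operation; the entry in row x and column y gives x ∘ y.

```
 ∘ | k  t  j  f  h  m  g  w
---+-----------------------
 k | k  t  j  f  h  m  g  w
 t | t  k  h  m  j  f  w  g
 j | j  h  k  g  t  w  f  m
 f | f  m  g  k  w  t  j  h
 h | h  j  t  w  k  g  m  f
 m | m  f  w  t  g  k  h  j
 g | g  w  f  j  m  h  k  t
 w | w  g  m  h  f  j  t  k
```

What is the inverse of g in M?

First locate the identity: row k matches the header, so k is the identity.
Scan row g for k: g ∘ g = k. Hence g^(-1) = g.

g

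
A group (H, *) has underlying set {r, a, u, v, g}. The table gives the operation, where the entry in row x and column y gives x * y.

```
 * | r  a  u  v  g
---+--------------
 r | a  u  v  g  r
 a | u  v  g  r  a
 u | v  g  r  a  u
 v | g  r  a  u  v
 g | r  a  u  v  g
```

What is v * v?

Read row v, column v: v * v = u.
(Structurally, H here is isomorphic to the cyclic group Z_5.)

u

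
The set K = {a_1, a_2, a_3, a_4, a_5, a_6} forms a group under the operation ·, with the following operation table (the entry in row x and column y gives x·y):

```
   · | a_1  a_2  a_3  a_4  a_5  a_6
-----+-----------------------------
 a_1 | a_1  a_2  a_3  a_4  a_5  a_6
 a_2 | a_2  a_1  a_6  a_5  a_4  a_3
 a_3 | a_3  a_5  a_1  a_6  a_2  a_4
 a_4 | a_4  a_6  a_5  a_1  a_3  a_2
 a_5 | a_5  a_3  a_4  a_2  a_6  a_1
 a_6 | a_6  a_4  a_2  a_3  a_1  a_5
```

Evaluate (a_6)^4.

a_6^1 = a_6
a_6^2 = a_6·a_6 = a_5
a_6^3 = a_5·a_6 = a_1
a_6^4 = a_1·a_6 = a_6
(Structurally, K here is isomorphic to the symmetric group S_3.)

a_6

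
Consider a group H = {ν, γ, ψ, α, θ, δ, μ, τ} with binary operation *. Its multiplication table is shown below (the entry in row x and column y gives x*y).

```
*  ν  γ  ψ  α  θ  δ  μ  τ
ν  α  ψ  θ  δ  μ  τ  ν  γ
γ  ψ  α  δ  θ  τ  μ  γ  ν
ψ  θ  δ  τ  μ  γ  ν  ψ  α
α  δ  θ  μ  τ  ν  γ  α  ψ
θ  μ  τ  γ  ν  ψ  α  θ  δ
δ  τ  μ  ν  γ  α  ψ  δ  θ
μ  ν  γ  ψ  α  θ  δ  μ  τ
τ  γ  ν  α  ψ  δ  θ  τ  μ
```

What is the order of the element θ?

The identity element is μ (its row matches the header).
θ^1 = θ
θ^2 = θ*θ = ψ
θ^3 = ψ*θ = γ
θ^4 = γ*θ = τ
θ^5 = τ*θ = δ
θ^6 = δ*θ = α
θ^7 = α*θ = ν
θ^8 = ν*θ = μ
The first power of θ equal to the identity is θ^8, so ord(θ) = 8.

8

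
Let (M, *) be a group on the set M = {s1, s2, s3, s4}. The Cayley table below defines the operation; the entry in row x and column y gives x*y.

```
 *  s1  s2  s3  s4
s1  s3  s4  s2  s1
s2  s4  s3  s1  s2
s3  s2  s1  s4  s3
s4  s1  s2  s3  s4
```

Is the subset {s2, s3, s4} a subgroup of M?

s2*s3 = s1, which is not in {s2, s3, s4}.
The subset is not closed under *, so it is not a subgroup.

No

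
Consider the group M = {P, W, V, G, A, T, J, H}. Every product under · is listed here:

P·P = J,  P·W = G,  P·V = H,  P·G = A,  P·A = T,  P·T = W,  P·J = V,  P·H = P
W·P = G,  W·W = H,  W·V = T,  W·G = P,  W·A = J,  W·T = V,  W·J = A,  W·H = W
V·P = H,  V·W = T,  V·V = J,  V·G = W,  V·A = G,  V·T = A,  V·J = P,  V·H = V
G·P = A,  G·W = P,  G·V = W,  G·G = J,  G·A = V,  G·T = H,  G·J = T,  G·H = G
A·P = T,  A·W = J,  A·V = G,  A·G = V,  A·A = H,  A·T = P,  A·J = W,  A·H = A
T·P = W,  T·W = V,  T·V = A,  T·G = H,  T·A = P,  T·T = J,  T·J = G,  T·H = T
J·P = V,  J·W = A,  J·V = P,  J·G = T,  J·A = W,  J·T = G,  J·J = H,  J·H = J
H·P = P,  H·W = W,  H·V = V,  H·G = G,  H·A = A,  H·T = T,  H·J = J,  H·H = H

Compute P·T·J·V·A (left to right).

V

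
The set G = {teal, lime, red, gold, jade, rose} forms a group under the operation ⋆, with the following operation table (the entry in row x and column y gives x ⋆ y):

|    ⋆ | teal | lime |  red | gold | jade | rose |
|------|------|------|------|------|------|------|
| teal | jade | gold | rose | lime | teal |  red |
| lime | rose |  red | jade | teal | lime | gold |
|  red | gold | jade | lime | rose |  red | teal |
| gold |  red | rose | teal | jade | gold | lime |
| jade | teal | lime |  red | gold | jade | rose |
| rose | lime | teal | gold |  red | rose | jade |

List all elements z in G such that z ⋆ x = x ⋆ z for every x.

An element z is central iff its row equals its column in the table.
For rose: rose ⋆ red = gold ≠ teal = red ⋆ rose, so rose ∉ Z.
Checking each element this way leaves Z(G) = {jade}.

{jade}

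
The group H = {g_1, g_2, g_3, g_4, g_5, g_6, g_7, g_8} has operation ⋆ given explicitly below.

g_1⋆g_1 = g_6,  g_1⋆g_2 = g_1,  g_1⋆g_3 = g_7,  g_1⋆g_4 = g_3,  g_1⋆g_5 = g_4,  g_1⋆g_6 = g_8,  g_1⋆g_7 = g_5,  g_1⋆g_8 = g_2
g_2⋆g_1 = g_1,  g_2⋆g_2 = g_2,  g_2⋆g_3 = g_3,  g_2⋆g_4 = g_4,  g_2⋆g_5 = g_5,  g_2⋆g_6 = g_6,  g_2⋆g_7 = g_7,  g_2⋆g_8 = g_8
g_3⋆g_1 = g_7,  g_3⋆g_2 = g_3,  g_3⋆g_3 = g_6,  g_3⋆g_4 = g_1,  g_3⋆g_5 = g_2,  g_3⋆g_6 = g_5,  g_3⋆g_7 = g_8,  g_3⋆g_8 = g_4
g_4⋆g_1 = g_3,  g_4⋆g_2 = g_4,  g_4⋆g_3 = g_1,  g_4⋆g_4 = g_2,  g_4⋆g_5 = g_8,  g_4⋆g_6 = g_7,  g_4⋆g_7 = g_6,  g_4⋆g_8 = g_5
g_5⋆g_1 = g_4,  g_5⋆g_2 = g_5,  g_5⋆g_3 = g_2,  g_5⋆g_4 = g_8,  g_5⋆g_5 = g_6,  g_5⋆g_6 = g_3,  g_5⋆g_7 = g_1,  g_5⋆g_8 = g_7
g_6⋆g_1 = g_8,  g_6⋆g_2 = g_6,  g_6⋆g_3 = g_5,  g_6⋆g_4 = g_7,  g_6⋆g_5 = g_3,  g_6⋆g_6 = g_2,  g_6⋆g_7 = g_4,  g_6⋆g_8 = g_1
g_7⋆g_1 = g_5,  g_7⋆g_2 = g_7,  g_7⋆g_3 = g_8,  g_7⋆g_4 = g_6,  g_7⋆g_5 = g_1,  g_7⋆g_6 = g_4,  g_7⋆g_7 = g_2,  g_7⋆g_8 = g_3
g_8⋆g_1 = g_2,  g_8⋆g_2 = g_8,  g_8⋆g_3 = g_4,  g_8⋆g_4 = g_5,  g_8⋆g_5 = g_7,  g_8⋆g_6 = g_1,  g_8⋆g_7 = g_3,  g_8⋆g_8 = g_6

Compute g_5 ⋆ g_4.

g_8

Read row g_5, column g_4: g_5 ⋆ g_4 = g_8.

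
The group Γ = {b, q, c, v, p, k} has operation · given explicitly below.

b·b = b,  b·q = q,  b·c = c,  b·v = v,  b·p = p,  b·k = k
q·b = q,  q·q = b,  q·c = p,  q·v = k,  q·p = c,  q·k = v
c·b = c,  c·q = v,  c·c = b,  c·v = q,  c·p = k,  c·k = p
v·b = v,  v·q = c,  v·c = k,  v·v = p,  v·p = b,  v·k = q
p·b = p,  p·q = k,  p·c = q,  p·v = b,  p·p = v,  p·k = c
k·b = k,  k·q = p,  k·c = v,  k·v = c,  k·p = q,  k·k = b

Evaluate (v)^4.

v^1 = v
v^2 = v·v = p
v^3 = p·v = b
v^4 = b·v = v

v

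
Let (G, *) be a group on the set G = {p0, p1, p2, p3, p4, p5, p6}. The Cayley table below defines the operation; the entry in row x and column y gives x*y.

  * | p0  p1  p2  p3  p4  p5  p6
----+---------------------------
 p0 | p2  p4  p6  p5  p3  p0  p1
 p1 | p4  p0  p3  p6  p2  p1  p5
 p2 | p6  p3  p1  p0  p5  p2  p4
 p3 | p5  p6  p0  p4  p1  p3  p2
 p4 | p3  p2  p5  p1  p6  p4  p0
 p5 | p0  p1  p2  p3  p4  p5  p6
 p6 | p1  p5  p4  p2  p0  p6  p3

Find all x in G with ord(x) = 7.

{p0, p1, p2, p3, p4, p6}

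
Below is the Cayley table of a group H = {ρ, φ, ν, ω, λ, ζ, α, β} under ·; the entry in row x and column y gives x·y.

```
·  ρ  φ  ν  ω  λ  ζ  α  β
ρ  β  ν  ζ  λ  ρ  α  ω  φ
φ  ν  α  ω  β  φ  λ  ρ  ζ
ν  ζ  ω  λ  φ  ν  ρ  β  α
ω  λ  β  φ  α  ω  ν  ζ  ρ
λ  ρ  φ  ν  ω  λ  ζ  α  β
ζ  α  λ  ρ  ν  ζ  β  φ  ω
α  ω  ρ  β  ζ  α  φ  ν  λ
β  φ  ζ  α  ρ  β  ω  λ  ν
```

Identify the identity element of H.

λ

The identity e satisfies e·x = x for all x, so its row in the table reproduces the column headers.
Row λ reads: ρ, φ, ν, ω, λ, ζ, α, β — exactly the header order. So λ is the identity.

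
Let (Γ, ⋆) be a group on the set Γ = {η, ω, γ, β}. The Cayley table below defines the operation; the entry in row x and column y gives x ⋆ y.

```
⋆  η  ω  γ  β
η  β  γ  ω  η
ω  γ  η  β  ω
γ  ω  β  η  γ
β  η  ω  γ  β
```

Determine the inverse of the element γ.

ω

First locate the identity: row β matches the header, so β is the identity.
Scan row γ for β: γ ⋆ ω = β. Hence γ^(-1) = ω.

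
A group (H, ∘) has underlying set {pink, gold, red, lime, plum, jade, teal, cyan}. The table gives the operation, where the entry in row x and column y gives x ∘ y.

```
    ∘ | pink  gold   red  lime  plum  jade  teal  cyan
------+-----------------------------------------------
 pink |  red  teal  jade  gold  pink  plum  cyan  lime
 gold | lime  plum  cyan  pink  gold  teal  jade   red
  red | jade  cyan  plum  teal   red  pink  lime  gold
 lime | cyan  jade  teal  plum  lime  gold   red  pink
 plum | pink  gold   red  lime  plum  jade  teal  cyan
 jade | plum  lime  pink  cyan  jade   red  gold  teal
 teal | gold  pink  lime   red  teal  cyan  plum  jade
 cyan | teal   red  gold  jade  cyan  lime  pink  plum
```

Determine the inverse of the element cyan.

cyan

First locate the identity: row plum matches the header, so plum is the identity.
Scan row cyan for plum: cyan ∘ cyan = plum. Hence cyan^(-1) = cyan.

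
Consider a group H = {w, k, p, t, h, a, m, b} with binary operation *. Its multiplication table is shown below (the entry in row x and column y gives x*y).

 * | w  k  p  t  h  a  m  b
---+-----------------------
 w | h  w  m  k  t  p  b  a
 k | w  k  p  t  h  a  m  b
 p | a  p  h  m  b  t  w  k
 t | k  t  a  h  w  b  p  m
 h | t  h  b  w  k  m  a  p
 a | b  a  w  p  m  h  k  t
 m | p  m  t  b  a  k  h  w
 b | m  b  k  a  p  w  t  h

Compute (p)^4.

p^1 = p
p^2 = p*p = h
p^3 = h*p = b
p^4 = b*p = k
(Structurally, H here is isomorphic to the quaternion group Q_8.)

k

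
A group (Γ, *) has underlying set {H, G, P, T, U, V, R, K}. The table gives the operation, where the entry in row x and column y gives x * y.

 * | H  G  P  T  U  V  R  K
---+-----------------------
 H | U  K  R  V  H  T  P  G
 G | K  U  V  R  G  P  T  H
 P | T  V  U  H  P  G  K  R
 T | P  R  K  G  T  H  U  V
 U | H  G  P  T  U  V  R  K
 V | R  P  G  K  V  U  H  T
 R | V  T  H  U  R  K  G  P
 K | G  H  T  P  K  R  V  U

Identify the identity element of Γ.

The identity e satisfies e * x = x for all x, so its row in the table reproduces the column headers.
Row U reads: H, G, P, T, U, V, R, K — exactly the header order. So U is the identity.

U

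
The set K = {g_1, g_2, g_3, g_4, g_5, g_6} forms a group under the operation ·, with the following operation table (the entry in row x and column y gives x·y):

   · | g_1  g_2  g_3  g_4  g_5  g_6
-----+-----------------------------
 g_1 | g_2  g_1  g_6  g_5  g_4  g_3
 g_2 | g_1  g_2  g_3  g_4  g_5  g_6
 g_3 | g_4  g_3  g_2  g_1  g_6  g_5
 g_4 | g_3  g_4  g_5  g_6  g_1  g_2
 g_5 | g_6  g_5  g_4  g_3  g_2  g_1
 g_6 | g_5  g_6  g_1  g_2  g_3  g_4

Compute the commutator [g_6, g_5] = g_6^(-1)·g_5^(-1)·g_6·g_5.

Identity is g_2; from the table g_6^(-1) = g_4 and g_5^(-1) = g_5.
g_4·g_5 = g_1
g_1·g_6 = g_3
g_3·g_5 = g_6
(Structurally, K here is isomorphic to the symmetric group S_3.)

g_6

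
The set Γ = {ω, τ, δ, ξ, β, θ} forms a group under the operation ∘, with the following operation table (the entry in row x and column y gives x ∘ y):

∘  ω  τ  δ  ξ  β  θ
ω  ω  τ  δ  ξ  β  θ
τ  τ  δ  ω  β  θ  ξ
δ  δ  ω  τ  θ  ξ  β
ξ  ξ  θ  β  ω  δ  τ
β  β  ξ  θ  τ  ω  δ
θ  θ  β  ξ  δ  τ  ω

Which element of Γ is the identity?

The identity e satisfies e ∘ x = x for all x, so its row in the table reproduces the column headers.
Row ω reads: ω, τ, δ, ξ, β, θ — exactly the header order. So ω is the identity.
(Structurally, Γ here is isomorphic to the symmetric group S_3.)

ω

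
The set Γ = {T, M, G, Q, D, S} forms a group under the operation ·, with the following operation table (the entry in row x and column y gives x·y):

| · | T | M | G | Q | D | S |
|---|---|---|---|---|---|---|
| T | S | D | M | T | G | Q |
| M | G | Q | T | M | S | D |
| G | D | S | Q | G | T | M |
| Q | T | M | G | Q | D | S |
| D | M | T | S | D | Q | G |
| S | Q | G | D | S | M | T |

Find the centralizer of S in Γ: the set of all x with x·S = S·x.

{Q, S, T}

Compare row S with column S entry by entry.
T·S = Q = S·T, so T commutes with S.
M·S = D but S·M = G, so M does not.
Collecting the elements that commute with S: C(S) = {Q, S, T}.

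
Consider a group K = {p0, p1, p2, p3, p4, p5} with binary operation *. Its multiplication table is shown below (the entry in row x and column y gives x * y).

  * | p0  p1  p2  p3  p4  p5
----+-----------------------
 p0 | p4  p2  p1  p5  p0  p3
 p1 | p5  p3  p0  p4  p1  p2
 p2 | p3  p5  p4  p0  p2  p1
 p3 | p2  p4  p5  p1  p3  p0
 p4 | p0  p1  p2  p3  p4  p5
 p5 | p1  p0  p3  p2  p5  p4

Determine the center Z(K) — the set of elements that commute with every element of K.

An element z is central iff its row equals its column in the table.
For p1: p1 * p5 = p2 ≠ p0 = p5 * p1, so p1 ∉ Z.
Checking each element this way leaves Z(K) = {p4}.
(Structurally, K here is isomorphic to the symmetric group S_3.)

{p4}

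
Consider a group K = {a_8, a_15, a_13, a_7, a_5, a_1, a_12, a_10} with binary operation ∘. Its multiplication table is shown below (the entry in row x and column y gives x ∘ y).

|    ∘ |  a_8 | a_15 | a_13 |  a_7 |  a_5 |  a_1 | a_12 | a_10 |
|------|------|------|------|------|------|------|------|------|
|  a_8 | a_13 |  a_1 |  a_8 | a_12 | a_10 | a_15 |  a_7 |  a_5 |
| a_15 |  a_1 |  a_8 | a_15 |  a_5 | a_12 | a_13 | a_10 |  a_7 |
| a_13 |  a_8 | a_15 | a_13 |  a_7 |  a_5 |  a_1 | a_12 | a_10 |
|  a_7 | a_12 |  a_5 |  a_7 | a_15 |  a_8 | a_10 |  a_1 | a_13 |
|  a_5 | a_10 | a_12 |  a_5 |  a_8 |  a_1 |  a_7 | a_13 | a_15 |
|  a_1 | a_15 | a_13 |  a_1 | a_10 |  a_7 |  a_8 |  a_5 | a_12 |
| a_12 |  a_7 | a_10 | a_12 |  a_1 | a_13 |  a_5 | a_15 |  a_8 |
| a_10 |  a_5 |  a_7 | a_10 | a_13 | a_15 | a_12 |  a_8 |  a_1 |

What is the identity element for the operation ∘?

a_13

The identity e satisfies e ∘ x = x for all x, so its row in the table reproduces the column headers.
Row a_13 reads: a_8, a_15, a_13, a_7, a_5, a_1, a_12, a_10 — exactly the header order. So a_13 is the identity.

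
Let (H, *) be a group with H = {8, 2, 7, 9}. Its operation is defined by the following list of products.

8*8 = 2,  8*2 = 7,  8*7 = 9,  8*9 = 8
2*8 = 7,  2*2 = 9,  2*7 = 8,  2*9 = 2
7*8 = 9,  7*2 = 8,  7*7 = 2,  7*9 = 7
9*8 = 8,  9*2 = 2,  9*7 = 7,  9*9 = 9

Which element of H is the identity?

9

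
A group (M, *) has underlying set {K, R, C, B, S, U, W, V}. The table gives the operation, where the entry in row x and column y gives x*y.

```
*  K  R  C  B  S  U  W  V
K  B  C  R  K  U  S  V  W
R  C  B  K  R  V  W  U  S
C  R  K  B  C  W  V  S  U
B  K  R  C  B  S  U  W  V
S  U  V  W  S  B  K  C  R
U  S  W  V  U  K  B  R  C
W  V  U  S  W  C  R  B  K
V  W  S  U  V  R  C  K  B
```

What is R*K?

Read row R, column K: R*K = C.

C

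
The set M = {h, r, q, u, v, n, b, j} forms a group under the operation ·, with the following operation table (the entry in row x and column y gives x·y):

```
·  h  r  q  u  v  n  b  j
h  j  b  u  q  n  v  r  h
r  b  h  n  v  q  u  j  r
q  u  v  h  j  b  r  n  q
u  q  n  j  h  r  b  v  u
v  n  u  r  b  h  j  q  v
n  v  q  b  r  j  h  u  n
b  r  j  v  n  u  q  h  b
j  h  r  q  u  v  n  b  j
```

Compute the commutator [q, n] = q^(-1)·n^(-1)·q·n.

h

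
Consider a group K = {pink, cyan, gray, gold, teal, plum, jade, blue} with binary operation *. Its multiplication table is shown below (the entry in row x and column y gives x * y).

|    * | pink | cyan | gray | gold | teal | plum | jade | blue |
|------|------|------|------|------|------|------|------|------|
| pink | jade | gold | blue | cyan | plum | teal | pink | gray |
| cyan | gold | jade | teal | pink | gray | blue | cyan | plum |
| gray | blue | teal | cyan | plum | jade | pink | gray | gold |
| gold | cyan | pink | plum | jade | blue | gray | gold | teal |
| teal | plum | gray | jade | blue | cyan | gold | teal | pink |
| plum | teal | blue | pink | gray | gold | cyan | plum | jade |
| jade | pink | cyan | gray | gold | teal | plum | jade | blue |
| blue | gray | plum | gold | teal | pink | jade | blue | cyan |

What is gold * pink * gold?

pink

gold * pink = cyan
cyan * gold = pink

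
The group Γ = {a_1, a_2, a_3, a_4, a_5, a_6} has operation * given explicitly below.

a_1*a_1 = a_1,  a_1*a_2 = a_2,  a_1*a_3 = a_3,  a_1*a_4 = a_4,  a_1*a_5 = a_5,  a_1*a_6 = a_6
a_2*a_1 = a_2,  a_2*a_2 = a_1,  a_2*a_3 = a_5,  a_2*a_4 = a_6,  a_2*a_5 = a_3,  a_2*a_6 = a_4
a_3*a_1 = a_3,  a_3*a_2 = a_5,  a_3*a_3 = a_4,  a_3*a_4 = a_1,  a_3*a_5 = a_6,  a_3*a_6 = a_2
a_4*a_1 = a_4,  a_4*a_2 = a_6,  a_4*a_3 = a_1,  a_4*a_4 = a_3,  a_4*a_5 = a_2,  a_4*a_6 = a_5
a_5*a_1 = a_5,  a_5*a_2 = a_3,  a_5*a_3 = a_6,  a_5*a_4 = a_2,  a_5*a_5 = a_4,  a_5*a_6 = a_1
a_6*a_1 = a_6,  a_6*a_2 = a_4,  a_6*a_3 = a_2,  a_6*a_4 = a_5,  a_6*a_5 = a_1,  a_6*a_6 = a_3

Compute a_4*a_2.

Read row a_4, column a_2: a_4*a_2 = a_6.
(Structurally, Γ here is isomorphic to the cyclic group Z_6.)

a_6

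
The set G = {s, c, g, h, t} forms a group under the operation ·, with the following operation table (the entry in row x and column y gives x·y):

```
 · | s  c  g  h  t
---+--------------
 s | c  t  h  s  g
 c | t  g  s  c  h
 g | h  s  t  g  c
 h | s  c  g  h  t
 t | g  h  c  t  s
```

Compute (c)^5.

h

c^1 = c
c^2 = c·c = g
c^3 = g·c = s
c^4 = s·c = t
c^5 = t·c = h
(Structurally, G here is isomorphic to the cyclic group Z_5.)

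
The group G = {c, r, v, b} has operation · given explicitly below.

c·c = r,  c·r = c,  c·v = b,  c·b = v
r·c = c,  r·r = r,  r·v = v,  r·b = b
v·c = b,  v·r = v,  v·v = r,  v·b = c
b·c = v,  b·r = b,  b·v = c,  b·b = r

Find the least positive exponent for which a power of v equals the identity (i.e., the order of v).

2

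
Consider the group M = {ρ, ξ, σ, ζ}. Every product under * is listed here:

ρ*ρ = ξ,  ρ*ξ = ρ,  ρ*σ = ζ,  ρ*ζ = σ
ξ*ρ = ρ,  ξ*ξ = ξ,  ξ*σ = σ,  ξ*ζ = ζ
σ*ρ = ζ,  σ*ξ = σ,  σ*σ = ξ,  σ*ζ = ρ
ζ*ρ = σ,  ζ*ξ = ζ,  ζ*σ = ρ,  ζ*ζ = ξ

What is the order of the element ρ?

The identity element is ξ (its row matches the header).
ρ^1 = ρ
ρ^2 = ρ*ρ = ξ
The first power of ρ equal to the identity is ρ^2, so ord(ρ) = 2.
(Structurally, M here is isomorphic to the Klein four-group V_4.)

2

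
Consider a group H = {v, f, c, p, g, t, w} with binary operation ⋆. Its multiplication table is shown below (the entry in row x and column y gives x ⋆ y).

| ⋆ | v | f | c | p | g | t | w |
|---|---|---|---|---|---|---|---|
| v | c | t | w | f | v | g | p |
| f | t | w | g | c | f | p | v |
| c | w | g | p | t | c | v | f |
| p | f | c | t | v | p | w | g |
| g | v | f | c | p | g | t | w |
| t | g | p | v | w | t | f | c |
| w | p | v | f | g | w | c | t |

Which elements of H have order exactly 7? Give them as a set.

{c, f, p, t, v, w}

Identity is g. Compute the order of each non-identity element by repeated multiplication:
  v: v → c → w → p → f → t → g  (order 7)
  f: f → w → v → t → p → c → g  (order 7)
  c: c → p → t → v → w → f → g  (order 7)
  p: p → v → f → c → t → w → g  (order 7)
  t: t → f → p → w → c → v → g  (order 7)
  w: w → t → c → f → v → p → g  (order 7)
Elements of order 7: {c, f, p, t, v, w}.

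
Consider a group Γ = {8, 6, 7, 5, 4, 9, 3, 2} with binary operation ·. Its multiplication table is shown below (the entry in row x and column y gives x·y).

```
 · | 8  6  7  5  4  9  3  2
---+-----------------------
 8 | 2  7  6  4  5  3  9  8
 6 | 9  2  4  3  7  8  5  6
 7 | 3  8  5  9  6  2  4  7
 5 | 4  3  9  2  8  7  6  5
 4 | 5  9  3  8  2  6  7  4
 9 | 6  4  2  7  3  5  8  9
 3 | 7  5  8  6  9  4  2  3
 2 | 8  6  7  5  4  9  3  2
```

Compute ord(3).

The identity element is 2 (its row matches the header).
3^1 = 3
3^2 = 3·3 = 2
The first power of 3 equal to the identity is 3^2, so ord(3) = 2.

2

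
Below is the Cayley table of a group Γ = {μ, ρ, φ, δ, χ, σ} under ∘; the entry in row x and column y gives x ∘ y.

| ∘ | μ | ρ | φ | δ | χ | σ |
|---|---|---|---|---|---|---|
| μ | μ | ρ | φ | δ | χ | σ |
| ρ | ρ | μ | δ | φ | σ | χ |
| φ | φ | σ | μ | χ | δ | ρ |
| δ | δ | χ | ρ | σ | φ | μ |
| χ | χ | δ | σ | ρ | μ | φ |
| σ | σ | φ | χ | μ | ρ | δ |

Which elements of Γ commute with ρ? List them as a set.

{μ, ρ}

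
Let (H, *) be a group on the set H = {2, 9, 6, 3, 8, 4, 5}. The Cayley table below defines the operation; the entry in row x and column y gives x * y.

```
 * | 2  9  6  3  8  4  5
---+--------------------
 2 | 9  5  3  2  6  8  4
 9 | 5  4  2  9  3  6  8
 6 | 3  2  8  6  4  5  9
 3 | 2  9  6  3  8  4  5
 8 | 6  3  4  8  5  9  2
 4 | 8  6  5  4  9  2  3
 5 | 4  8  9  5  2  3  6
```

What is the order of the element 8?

7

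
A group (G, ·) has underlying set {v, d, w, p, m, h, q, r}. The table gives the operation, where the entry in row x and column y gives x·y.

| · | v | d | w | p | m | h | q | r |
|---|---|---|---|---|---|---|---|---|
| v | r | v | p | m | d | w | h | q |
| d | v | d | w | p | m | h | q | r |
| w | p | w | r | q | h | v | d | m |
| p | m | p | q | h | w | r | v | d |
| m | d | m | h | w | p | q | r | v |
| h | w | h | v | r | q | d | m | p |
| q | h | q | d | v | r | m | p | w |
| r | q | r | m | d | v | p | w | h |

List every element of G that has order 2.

Identity is d. Compute the order of each non-identity element by repeated multiplication:
  v: v → r → q → h → w → p → m → d  (order 8)
  w: w → r → m → h → v → p → q → d  (order 8)
  p: p → h → r → d  (order 4)
  m: m → p → w → h → q → r → v → d  (order 8)
  h: h → d  (order 2)
  q: q → p → v → h → m → r → w → d  (order 8)
  r: r → h → p → d  (order 4)
Elements of order 2: {h}.

{h}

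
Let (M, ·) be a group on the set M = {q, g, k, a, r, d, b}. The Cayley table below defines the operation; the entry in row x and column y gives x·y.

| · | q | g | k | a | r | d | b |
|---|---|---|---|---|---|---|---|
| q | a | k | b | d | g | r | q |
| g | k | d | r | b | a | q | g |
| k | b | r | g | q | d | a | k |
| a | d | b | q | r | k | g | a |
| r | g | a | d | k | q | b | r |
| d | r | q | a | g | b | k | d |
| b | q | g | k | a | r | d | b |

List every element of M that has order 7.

Identity is b. Compute the order of each non-identity element by repeated multiplication:
  q: q → a → d → r → g → k → b  (order 7)
  g: g → d → q → k → r → a → b  (order 7)
  k: k → g → r → d → a → q → b  (order 7)
  a: a → r → k → q → d → g → b  (order 7)
  r: r → q → g → a → k → d → b  (order 7)
  d: d → k → a → g → q → r → b  (order 7)
Elements of order 7: {a, d, g, k, q, r}.
(Structurally, M here is isomorphic to the cyclic group Z_7.)

{a, d, g, k, q, r}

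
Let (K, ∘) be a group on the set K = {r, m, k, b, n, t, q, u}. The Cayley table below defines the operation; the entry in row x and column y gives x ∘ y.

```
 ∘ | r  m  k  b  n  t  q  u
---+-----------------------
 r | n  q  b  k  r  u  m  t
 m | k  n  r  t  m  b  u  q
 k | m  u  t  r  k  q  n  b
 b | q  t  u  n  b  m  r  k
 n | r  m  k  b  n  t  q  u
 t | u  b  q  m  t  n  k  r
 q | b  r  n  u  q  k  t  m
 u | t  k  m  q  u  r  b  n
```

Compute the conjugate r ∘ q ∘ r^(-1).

The identity is n. In row r, the entry n sits in column r, so r^(-1) = r.
r ∘ q = m
m ∘ r = k
(Structurally, K here is isomorphic to the dihedral group D_4.)

k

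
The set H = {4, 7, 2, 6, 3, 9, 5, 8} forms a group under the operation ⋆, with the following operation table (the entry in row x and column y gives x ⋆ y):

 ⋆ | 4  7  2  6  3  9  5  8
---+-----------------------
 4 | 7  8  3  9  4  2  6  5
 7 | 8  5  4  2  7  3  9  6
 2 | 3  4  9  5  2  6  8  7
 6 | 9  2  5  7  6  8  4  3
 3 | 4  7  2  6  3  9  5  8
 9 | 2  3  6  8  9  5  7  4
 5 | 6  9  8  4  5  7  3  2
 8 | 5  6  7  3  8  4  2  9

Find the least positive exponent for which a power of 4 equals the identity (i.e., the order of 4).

8

The identity element is 3 (its row matches the header).
4^1 = 4
4^2 = 4 ⋆ 4 = 7
4^3 = 7 ⋆ 4 = 8
4^4 = 8 ⋆ 4 = 5
4^5 = 5 ⋆ 4 = 6
4^6 = 6 ⋆ 4 = 9
4^7 = 9 ⋆ 4 = 2
4^8 = 2 ⋆ 4 = 3
The first power of 4 equal to the identity is 4^8, so ord(4) = 8.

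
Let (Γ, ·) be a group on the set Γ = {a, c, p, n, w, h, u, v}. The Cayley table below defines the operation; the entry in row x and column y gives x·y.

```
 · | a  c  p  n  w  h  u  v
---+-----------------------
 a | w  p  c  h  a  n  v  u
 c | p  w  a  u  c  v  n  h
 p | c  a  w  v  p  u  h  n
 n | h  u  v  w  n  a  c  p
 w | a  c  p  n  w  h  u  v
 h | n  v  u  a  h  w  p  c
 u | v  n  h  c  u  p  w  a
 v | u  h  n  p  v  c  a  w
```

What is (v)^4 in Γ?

w

v^1 = v
v^2 = v·v = w
v^3 = w·v = v
v^4 = v·v = w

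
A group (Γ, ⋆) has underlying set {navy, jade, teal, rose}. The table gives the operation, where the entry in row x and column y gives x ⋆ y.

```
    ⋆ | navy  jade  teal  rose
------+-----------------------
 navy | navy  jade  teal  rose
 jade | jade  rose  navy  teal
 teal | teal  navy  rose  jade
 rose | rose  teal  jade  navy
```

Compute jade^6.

jade^1 = jade
jade^2 = jade ⋆ jade = rose
jade^3 = rose ⋆ jade = teal
jade^4 = teal ⋆ jade = navy
jade^5 = navy ⋆ jade = jade
jade^6 = jade ⋆ jade = rose

rose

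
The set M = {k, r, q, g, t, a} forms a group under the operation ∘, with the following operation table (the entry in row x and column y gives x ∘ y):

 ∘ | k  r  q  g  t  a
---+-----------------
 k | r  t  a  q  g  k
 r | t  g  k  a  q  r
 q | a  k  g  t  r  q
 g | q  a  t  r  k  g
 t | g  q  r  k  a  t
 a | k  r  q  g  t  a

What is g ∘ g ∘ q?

k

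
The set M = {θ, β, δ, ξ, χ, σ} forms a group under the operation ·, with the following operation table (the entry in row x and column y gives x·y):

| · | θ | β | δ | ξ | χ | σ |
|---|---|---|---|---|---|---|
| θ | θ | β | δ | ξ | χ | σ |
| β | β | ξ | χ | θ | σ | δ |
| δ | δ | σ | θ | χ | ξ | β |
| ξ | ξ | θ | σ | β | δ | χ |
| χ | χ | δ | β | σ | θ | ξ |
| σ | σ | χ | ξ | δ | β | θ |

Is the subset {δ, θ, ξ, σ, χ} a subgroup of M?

No

ξ·ξ = β, which is not in {δ, θ, ξ, σ, χ}.
The subset is not closed under ·, so it is not a subgroup.
(Structurally, M here is isomorphic to the symmetric group S_3.)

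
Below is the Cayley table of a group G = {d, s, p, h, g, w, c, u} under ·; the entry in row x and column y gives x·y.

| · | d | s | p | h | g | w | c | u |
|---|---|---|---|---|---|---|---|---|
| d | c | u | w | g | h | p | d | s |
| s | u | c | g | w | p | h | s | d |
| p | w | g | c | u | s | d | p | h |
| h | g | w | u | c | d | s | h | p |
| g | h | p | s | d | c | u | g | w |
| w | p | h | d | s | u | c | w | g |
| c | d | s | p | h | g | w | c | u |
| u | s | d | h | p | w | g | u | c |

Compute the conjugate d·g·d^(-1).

g

The identity is c. In row d, the entry c sits in column d, so d^(-1) = d.
d·g = h
h·d = g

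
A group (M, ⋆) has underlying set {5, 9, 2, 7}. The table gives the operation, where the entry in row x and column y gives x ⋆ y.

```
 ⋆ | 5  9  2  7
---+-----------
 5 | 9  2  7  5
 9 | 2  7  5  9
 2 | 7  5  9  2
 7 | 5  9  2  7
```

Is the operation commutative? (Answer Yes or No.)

Yes

Check whether the table is symmetric across its main diagonal.
Every entry (row x, col y) equals the entry (row y, col x), so M is abelian.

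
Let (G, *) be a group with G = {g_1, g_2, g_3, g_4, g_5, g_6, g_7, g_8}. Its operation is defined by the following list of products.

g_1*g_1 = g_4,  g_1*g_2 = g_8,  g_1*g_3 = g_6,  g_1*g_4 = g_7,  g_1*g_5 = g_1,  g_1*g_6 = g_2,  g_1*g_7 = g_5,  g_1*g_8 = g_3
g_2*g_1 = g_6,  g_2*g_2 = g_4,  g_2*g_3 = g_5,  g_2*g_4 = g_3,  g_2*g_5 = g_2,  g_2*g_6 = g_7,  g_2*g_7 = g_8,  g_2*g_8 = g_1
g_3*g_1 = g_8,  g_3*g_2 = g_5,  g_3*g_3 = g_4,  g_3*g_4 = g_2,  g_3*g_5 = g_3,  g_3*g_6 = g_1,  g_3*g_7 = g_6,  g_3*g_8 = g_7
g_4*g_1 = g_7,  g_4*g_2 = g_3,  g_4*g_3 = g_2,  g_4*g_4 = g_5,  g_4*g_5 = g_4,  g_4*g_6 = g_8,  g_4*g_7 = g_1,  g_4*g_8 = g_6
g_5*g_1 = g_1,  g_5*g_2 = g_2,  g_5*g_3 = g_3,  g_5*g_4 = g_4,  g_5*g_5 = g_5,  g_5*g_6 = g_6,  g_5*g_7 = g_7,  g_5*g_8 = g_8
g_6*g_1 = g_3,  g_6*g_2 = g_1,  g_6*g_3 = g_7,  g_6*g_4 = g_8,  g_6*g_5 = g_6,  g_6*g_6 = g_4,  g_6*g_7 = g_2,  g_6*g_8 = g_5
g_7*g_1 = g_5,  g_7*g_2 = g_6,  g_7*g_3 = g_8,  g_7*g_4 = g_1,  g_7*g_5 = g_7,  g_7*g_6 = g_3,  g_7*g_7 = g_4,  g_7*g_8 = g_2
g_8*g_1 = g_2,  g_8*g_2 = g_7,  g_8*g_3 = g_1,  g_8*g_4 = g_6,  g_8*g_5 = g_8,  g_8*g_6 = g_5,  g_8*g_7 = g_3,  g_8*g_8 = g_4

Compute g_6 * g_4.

g_8

Read row g_6, column g_4: g_6 * g_4 = g_8.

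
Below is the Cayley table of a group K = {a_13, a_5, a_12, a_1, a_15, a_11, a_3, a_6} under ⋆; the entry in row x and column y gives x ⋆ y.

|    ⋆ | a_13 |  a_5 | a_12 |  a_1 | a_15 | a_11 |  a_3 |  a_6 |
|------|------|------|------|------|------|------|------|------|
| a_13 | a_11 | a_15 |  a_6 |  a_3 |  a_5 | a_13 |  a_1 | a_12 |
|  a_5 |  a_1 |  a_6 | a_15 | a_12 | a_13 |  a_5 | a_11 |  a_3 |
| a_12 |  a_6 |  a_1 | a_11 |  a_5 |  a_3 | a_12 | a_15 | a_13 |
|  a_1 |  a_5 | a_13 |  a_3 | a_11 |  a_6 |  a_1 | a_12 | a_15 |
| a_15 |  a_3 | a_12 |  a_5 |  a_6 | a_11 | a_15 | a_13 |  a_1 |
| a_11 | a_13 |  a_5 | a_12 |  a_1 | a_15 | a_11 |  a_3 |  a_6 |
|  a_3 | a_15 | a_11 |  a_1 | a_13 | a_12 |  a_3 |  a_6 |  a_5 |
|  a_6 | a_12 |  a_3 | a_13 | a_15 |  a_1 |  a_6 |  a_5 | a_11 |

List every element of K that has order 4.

Identity is a_11. Compute the order of each non-identity element by repeated multiplication:
  a_13: a_13 → a_11  (order 2)
  a_5: a_5 → a_6 → a_3 → a_11  (order 4)
  a_12: a_12 → a_11  (order 2)
  a_1: a_1 → a_11  (order 2)
  a_15: a_15 → a_11  (order 2)
  a_3: a_3 → a_6 → a_5 → a_11  (order 4)
  a_6: a_6 → a_11  (order 2)
Elements of order 4: {a_3, a_5}.

{a_3, a_5}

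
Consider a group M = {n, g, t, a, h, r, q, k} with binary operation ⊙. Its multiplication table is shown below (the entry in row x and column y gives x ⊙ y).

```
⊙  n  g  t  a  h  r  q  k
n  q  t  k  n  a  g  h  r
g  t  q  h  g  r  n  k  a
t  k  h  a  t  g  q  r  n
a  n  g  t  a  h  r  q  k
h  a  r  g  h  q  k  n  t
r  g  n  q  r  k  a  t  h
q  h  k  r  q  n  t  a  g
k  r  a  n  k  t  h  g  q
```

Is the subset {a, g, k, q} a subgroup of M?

{a, g, k, q} contains the identity a.
Checking products: every product of two elements of {a, g, k, q} (read from the table) lies in {a, g, k, q}, so the set is closed.
In a finite group, a nonempty closed subset is a subgroup. So {a, g, k, q} ≤ M.

Yes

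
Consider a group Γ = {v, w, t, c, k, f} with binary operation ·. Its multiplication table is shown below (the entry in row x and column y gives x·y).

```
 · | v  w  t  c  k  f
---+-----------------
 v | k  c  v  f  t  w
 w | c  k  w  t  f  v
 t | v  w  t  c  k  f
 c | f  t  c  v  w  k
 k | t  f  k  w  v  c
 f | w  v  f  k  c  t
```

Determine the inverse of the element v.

First locate the identity: row t matches the header, so t is the identity.
Scan row v for t: v·k = t. Hence v^(-1) = k.

k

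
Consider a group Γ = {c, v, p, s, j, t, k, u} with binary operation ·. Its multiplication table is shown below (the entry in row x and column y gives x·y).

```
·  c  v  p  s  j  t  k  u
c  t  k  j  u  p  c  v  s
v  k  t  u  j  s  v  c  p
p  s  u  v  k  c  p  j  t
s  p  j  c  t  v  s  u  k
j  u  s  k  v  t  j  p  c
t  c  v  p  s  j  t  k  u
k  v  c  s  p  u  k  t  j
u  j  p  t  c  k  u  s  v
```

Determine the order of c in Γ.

The identity element is t (its row matches the header).
c^1 = c
c^2 = c·c = t
The first power of c equal to the identity is c^2, so ord(c) = 2.

2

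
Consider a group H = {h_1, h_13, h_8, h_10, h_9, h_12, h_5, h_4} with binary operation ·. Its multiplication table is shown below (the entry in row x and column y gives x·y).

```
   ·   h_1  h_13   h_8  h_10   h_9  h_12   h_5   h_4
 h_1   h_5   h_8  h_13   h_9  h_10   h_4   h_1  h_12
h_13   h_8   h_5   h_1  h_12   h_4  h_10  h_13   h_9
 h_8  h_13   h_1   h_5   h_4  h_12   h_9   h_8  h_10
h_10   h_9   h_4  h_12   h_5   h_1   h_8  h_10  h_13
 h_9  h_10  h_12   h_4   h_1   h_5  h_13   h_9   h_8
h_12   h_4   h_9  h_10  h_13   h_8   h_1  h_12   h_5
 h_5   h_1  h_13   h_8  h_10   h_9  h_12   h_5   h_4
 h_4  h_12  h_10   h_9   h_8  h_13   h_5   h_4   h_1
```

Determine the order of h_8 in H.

2

The identity element is h_5 (its row matches the header).
h_8^1 = h_8
h_8^2 = h_8·h_8 = h_5
The first power of h_8 equal to the identity is h_8^2, so ord(h_8) = 2.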